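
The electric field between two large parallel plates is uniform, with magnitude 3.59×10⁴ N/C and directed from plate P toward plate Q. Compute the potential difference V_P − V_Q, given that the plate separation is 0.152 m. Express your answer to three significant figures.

5460 V

In a uniform field, potential decreases in the direction of E: ΔV = −E·d for a displacement d parallel to E.
Going from Q to P is a displacement of 0.152 m opposite to the field, so V_P − V_Q = +Ed = 5460 V.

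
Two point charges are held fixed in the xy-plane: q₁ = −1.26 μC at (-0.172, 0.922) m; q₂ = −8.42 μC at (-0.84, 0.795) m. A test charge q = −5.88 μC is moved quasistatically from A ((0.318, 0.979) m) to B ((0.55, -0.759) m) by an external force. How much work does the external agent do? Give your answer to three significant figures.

-0.265 J

For quasistatic motion the external work equals the change in potential energy: W_ext = qΔV = q(V_B − V_A).
At A: distances to the source charges are 0.493 m, 1.17 m; V_A = Σ kqᵢ/rᵢ = -8.75×10⁴ V.
At B: distances to the source charges are 1.83 m, 2.08 m; V_B = Σ kqᵢ/rᵢ = -4.25×10⁴ V.
ΔV = V_B − V_A = 4.50×10⁴ V.
W_ext = qΔV = (-5.88×10⁻⁶ C)(4.50×10⁴ V) = -0.265 J.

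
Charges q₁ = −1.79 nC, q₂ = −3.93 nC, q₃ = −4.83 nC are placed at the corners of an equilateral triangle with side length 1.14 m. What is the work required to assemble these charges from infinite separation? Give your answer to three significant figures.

2.73×10⁻⁷ J

The assembly work is the sum of pairwise potential energies, U = Σ_{i<j} kqᵢqⱼ/rᵢⱼ.
All three pair separations equal the side length, 1.14 m.
U = (5.55×10⁻⁸) + (6.82×10⁻⁸) + (1.50×10⁻⁷) = 2.73×10⁻⁷ J.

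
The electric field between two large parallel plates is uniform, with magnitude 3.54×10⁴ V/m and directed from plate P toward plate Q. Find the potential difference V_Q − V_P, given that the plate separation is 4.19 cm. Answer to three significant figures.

-1480 V

In a uniform field, potential decreases in the direction of E: ΔV = −E·d for a displacement d parallel to E.
Going from P to Q is a displacement of 4.19 cm along the field, so V_Q − V_P = −Ed = -1480 V.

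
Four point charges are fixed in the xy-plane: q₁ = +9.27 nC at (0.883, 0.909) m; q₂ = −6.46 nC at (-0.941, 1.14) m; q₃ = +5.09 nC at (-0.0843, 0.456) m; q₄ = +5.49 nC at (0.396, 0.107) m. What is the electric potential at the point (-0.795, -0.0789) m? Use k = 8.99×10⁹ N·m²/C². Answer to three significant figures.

The total potential is the scalar sum of each charge's contribution, V = Σ kqᵢ/rᵢ.
Distances from the field point to each charge: r₁ = 1.95 m, r₂ = 1.23 m, r₃ = 0.890 m, r₄ = 1.21 m.
V = k[(9.27×10⁻⁹)/(1.95) + (-6.46×10⁻⁹)/(1.23) + (5.09×10⁻⁹)/(0.890) + (5.49×10⁻⁹)/(1.21)] = 87.9 V.

87.9 V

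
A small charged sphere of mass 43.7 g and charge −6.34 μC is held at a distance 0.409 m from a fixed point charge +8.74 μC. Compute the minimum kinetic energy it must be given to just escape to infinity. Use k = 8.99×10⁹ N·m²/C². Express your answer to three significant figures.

1.22 J

To just escape, total mechanical energy must reach zero at infinity: ½mv²_min + U = 0, so ½mv²_min = −U = |kQq|/r.
|U| = |kQq|/r = (8.99×10⁹ N·m²/C²)(8.74×10⁻⁶)(6.34×10⁻⁶)/(0.409) = 1.22 J.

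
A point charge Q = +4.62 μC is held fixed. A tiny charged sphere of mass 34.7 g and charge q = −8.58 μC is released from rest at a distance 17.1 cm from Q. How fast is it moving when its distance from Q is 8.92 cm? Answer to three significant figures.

10.5 m/s

Only the electrostatic force acts, so mechanical energy is conserved: ½mv² = U₁ − U₂ = kQq(1/r₁ − 1/r₂).
U₁ − U₂ = (8.99×10⁹ N·m²/C²)(4.62×10⁻⁶ C)(-8.58×10⁻⁶ C)(1/0.171 − 1/0.0892) = 1.91 J.
v = √(2·1.91/0.0347) = 10.5 m/s.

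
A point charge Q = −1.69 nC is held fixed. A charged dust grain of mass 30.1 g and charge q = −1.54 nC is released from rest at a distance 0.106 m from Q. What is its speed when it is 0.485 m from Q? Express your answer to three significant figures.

Only the electrostatic force acts, so mechanical energy is conserved: ½mv² = U₁ − U₂ = kQq(1/r₁ − 1/r₂).
U₁ − U₂ = (8.99×10⁹ N·m²/C²)(-1.69×10⁻⁹ C)(-1.54×10⁻⁹ C)(1/0.106 − 1/0.485) = 1.72×10⁻⁷ J.
v = √(2·1.72×10⁻⁷/0.0301) = 3.39×10⁻³ m/s.

3.39×10⁻³ m/s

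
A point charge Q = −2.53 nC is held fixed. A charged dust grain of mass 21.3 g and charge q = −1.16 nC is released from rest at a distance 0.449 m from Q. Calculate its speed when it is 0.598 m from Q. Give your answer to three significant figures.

Only the electrostatic force acts, so mechanical energy is conserved: ½mv² = U₁ − U₂ = kQq(1/r₁ − 1/r₂).
U₁ − U₂ = (8.99×10⁹ N·m²/C²)(-2.53×10⁻⁹ C)(-1.16×10⁻⁹ C)(1/0.449 − 1/0.598) = 1.46×10⁻⁸ J.
v = √(2·1.46×10⁻⁸/0.0213) = 1.17×10⁻³ m/s.

1.17×10⁻³ m/s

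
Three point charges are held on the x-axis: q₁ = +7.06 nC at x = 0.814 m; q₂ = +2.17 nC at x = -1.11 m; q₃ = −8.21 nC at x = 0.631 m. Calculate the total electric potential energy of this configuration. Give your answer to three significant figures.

-2.87×10⁻⁶ J

The work to assemble the configuration equals its total potential energy, U = Σ kqᵢqⱼ/rᵢⱼ over all pairs.
Pair separations: r₁₂ = 1.92 m, r₁₃ = 0.183 m, r₂₃ = 1.74 m.
U = (7.16×10⁻⁸) + (-2.85×10⁻⁶) + (-9.20×10⁻⁸) = -2.87×10⁻⁶ J.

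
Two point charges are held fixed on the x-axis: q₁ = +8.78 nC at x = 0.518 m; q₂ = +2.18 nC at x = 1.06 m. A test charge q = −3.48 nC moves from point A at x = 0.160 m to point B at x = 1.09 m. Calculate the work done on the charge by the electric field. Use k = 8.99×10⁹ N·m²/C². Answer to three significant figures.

The work done by the electric force is W_field = −ΔU = −q(V_B − V_A) = q(V_A − V_B).
At A: distances to the source charges are 0.358 m, 0.900 m; V_A = Σ kqᵢ/rᵢ = 242 V.
At B: distances to the source charges are 0.572 m, 0.0300 m; V_B = Σ kqᵢ/rᵢ = 791 V.
ΔV = V_B − V_A = 549 V.
W_field = −qΔV = −(-3.48×10⁻⁹ C)(549 V) = 1.91×10⁻⁶ J.

1.91×10⁻⁶ J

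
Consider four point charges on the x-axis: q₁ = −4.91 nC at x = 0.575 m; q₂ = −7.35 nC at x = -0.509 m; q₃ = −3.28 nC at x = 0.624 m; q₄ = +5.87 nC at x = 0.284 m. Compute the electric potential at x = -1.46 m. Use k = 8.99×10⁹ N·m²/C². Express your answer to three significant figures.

The total potential is the scalar sum of each charge's contribution, V = Σ kqᵢ/rᵢ.
Distances from the field point to each charge: r₁ = 2.04 m, r₂ = 0.951 m, r₃ = 2.08 m, r₄ = 1.74 m.
V = k[(-4.91×10⁻⁹)/(2.04) + (-7.35×10⁻⁹)/(0.951) + (-3.28×10⁻⁹)/(2.08) + (5.87×10⁻⁹)/(1.74)] = -75.1 V.

-75.1 V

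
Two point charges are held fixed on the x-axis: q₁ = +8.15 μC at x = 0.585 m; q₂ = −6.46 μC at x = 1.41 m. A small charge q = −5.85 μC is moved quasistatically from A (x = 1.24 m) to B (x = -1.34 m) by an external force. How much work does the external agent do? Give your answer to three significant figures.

-1.44 J

For quasistatic motion the external work equals the change in potential energy: W_ext = qΔV = q(V_B − V_A).
At A: distances to the source charges are 0.655 m, 0.170 m; V_A = Σ kqᵢ/rᵢ = -2.30×10⁵ V.
At B: distances to the source charges are 1.93 m, 2.75 m; V_B = Σ kqᵢ/rᵢ = 1.69×10⁴ V.
ΔV = V_B − V_A = 2.47×10⁵ V.
W_ext = qΔV = (-5.85×10⁻⁶ C)(2.47×10⁵ V) = -1.44 J.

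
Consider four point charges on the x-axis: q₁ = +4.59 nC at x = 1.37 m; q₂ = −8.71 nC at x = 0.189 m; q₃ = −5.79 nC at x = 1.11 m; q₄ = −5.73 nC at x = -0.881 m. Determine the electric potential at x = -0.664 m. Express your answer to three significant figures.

-338 V

The total potential is the scalar sum of each charge's contribution, V = Σ kqᵢ/rᵢ.
Distances from the field point to each charge: r₁ = 2.03 m, r₂ = 0.853 m, r₃ = 1.77 m, r₄ = 0.217 m.
V = k[(4.59×10⁻⁹)/(2.03) + (-8.71×10⁻⁹)/(0.853) + (-5.79×10⁻⁹)/(1.77) + (-5.73×10⁻⁹)/(0.217)] = -338 V.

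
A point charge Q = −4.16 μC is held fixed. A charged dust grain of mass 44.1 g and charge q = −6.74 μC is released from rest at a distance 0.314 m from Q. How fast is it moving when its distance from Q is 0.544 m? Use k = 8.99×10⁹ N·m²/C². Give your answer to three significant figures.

3.92 m/s

Only the electrostatic force acts, so mechanical energy is conserved: ½mv² = U₁ − U₂ = kQq(1/r₁ − 1/r₂).
U₁ − U₂ = (8.99×10⁹ N·m²/C²)(-4.16×10⁻⁶ C)(-6.74×10⁻⁶ C)(1/0.314 − 1/0.544) = 0.339 J.
v = √(2·0.339/0.0441) = 3.92 m/s.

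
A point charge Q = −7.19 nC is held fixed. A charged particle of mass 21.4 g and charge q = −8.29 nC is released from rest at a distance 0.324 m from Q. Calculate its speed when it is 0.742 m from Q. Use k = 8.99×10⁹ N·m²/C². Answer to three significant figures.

Only the electrostatic force acts, so mechanical energy is conserved: ½mv² = U₁ − U₂ = kQq(1/r₁ − 1/r₂).
U₁ − U₂ = (8.99×10⁹ N·m²/C²)(-7.19×10⁻⁹ C)(-8.29×10⁻⁹ C)(1/0.324 − 1/0.742) = 9.32×10⁻⁷ J.
v = √(2·9.32×10⁻⁷/0.0214) = 9.33×10⁻³ m/s.

9.33×10⁻³ m/s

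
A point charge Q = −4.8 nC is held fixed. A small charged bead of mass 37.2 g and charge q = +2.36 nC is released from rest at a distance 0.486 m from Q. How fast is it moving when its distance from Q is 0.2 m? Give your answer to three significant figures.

Only the electrostatic force acts, so mechanical energy is conserved: ½mv² = U₁ − U₂ = kQq(1/r₁ − 1/r₂).
U₁ − U₂ = (8.99×10⁹ N·m²/C²)(-4.80×10⁻⁹ C)(2.36×10⁻⁹ C)(1/0.486 − 1/0.200) = 3.00×10⁻⁷ J.
v = √(2·3.00×10⁻⁷/0.0372) = 4.01×10⁻³ m/s.

4.01×10⁻³ m/s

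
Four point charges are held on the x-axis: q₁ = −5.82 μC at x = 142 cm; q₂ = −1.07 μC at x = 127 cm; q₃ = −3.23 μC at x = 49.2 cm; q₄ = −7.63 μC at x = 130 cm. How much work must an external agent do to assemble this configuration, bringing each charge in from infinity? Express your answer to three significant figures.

The assembly work is the sum of pairwise potential energies, U = Σ_{i<j} kqᵢqⱼ/rᵢⱼ.
Pair separations: r₁₂ = 0.150 m, r₁₃ = 0.928 m, r₁₄ = 0.120 m, r₂₃ = 0.778 m, r₂₄ = 0.0300 m, r₃₄ = 0.808 m.
Summing all 6 pair terms gives U = 6.64 J.

6.64 J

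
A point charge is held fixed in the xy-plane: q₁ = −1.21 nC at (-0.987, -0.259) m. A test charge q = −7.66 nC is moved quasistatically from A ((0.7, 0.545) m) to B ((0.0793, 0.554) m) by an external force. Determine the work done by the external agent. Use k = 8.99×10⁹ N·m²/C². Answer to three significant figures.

1.76×10⁻⁸ J

For quasistatic motion the external work equals the change in potential energy: W_ext = qΔV = q(V_B − V_A).
At A: distance to the source charge is 1.87 m; V_A = kq₁/r = -5.82 V.
At B: distance to the source charge is 1.34 m; V_B = kq₁/r = -8.11 V.
ΔV = V_B − V_A = -2.29 V.
W_ext = qΔV = (-7.66×10⁻⁹ C)(-2.29 V) = 1.76×10⁻⁸ J.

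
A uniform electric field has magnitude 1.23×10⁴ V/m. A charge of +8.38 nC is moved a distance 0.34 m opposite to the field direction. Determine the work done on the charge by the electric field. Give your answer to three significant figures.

The potential change for a displacement 0.34 m opposite to the field direction is ΔV = +Ed = 4180 V.
W_field = −qΔV = -3.50×10⁻⁵ J.

-3.50×10⁻⁵ J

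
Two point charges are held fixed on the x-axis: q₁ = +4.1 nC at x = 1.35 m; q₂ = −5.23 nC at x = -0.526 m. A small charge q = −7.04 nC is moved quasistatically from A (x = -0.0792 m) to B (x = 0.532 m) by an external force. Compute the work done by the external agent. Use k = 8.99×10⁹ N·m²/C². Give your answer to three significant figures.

For quasistatic motion the external work equals the change in potential energy: W_ext = qΔV = q(V_B − V_A).
At A: distances to the source charges are 1.43 m, 0.447 m; V_A = Σ kqᵢ/rᵢ = -79.4 V.
At B: distances to the source charges are 0.818 m, 1.06 m; V_B = Σ kqᵢ/rᵢ = 0.620 V.
ΔV = V_B − V_A = 80.1 V.
W_ext = qΔV = (-7.04×10⁻⁹ C)(80.1 V) = -5.64×10⁻⁷ J.

-5.64×10⁻⁷ J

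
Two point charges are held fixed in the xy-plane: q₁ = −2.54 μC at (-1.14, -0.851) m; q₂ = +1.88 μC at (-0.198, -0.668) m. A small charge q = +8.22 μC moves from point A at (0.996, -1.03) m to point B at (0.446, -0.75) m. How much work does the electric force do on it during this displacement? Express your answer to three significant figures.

The work done by the electric force is W_field = −ΔU = −q(V_B − V_A) = q(V_A − V_B).
At A: distances to the source charges are 2.14 m, 1.25 m; V_A = Σ kqᵢ/rᵢ = 2890 V.
At B: distances to the source charges are 1.59 m, 0.649 m; V_B = Σ kqᵢ/rᵢ = 1.17×10⁴ V.
ΔV = V_B − V_A = 8770 V.
W_field = −qΔV = −(8.22×10⁻⁶ C)(8770 V) = -0.0721 J.

-0.0721 J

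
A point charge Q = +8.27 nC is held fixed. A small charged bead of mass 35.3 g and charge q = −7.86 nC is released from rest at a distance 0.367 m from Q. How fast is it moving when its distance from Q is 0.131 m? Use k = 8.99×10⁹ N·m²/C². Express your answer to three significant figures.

0.0127 m/s

Only the electrostatic force acts, so mechanical energy is conserved: ½mv² = U₁ − U₂ = kQq(1/r₁ − 1/r₂).
U₁ − U₂ = (8.99×10⁹ N·m²/C²)(8.27×10⁻⁹ C)(-7.86×10⁻⁹ C)(1/0.367 − 1/0.131) = 2.87×10⁻⁶ J.
v = √(2·2.87×10⁻⁶/0.0353) = 0.0127 m/s.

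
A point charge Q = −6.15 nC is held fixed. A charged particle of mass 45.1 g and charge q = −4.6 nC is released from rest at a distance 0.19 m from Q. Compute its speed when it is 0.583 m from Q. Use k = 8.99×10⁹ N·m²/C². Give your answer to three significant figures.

6.33×10⁻³ m/s

Only the electrostatic force acts, so mechanical energy is conserved: ½mv² = U₁ − U₂ = kQq(1/r₁ − 1/r₂).
U₁ − U₂ = (8.99×10⁹ N·m²/C²)(-6.15×10⁻⁹ C)(-4.60×10⁻⁹ C)(1/0.190 − 1/0.583) = 9.02×10⁻⁷ J.
v = √(2·9.02×10⁻⁷/0.0451) = 6.33×10⁻³ m/s.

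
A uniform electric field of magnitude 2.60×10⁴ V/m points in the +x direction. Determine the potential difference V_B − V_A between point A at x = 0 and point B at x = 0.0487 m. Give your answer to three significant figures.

In a uniform field, potential decreases in the direction of E: V_B − V_A = −E·Δx.
V_B − V_A = −(2.60×10⁴ V/m)(0.0487 m) = -1270 V.

-1270 V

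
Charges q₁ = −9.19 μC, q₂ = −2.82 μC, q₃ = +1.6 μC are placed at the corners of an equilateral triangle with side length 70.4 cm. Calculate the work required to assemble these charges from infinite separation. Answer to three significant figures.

The work to assemble the configuration equals its total potential energy, U = Σ kqᵢqⱼ/rᵢⱼ over all pairs.
All three pair separations equal the side length, 0.704 m.
U = (0.331) + (-0.188) + (-0.0576) = 0.0856 J.

0.0856 J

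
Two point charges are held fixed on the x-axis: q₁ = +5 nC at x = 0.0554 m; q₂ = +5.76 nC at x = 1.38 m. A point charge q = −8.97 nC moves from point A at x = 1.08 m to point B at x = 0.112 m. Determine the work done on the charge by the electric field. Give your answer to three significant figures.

5.55×10⁻⁶ J

The work done by the electric force is W_field = −ΔU = −q(V_B − V_A) = q(V_A − V_B).
At A: distances to the source charges are 1.02 m, 0.300 m; V_A = Σ kqᵢ/rᵢ = 216 V.
At B: distances to the source charges are 0.0566 m, 1.27 m; V_B = Σ kqᵢ/rᵢ = 835 V.
ΔV = V_B − V_A = 619 V.
W_field = −qΔV = −(-8.97×10⁻⁹ C)(619 V) = 5.55×10⁻⁶ J.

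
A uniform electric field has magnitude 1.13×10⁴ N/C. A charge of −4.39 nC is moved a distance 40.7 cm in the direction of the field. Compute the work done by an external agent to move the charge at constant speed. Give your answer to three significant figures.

2.02×10⁻⁵ J

The potential change for a displacement 40.7 cm in the direction of the field is ΔV = −Ed = -4600 V.
W_ext = qΔV = 2.02×10⁻⁵ J.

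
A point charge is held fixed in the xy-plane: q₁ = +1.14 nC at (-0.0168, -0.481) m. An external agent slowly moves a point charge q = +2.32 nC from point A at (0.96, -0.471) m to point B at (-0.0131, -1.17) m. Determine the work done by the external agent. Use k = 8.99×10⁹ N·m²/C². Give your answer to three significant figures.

For quasistatic motion the external work equals the change in potential energy: W_ext = qΔV = q(V_B − V_A).
At A: distance to the source charge is 0.977 m; V_A = kq₁/r = 10.5 V.
At B: distance to the source charge is 0.689 m; V_B = kq₁/r = 14.9 V.
ΔV = V_B − V_A = 4.38 V.
W_ext = qΔV = (2.32×10⁻⁹ C)(4.38 V) = 1.02×10⁻⁸ J.

1.02×10⁻⁸ J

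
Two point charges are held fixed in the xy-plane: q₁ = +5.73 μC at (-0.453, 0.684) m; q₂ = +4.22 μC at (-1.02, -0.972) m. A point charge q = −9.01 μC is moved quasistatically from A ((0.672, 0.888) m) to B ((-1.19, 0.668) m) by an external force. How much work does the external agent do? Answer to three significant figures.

-0.295 J

For quasistatic motion the external work equals the change in potential energy: W_ext = qΔV = q(V_B − V_A).
At A: distances to the source charges are 1.14 m, 2.51 m; V_A = Σ kqᵢ/rᵢ = 6.01×10⁴ V.
At B: distances to the source charges are 0.737 m, 1.65 m; V_B = Σ kqᵢ/rᵢ = 9.29×10⁴ V.
ΔV = V_B − V_A = 3.27×10⁴ V.
W_ext = qΔV = (-9.01×10⁻⁶ C)(3.27×10⁴ V) = -0.295 J.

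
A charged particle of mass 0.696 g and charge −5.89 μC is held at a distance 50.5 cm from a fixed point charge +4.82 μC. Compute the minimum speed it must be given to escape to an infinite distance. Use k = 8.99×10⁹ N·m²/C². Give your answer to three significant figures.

38.1 m/s

To just escape, total mechanical energy must reach zero at infinity: ½mv²_min + U = 0, so ½mv²_min = −U = |kQq|/r.
|U| = |kQq|/r = (8.99×10⁹ N·m²/C²)(4.82×10⁻⁶)(5.89×10⁻⁶)/(0.505) = 0.505 J.
v_min = √(2|U|/m) = √(2·0.505/6.96×10⁻⁴) = 38.1 m/s.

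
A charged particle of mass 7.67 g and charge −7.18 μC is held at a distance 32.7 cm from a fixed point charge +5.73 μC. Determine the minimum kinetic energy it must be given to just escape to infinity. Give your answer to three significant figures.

1.13 J

To just escape, total mechanical energy must reach zero at infinity: ½mv²_min + U = 0, so ½mv²_min = −U = |kQq|/r.
|U| = |kQq|/r = (8.99×10⁹ N·m²/C²)(5.73×10⁻⁶)(7.18×10⁻⁶)/(0.327) = 1.13 J.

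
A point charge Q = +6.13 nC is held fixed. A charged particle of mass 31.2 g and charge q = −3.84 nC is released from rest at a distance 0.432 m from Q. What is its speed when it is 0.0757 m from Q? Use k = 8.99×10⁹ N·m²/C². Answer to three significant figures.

0.0122 m/s

Only the electrostatic force acts, so mechanical energy is conserved: ½mv² = U₁ − U₂ = kQq(1/r₁ − 1/r₂).
U₁ − U₂ = (8.99×10⁹ N·m²/C²)(6.13×10⁻⁹ C)(-3.84×10⁻⁹ C)(1/0.432 − 1/0.0757) = 2.31×10⁻⁶ J.
v = √(2·2.31×10⁻⁶/0.0312) = 0.0122 m/s.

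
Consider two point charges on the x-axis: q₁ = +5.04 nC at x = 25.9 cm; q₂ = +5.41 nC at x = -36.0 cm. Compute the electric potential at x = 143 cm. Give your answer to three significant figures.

65.9 V

Electric potential is a scalar, so the contributions from each charge add algebraically: V = Σ kqᵢ/rᵢ.
Distances from the field point to each charge: r₁ = 1.17 m, r₂ = 1.79 m.
V = k[(5.04×10⁻⁹)/(1.17) + (5.41×10⁻⁹)/(1.79)] = 65.9 V.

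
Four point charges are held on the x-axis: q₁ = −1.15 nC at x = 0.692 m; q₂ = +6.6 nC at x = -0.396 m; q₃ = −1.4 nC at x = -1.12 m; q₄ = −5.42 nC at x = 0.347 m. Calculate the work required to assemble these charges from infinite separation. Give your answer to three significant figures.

-3.93×10⁻⁷ J

The assembly work is the sum of pairwise potential energies, U = Σ_{i<j} kqᵢqⱼ/rᵢⱼ.
Pair separations: r₁₂ = 1.09 m, r₁₃ = 1.81 m, r₁₄ = 0.345 m, r₂₃ = 0.724 m, r₂₄ = 0.743 m, r₃₄ = 1.47 m.
Summing all 6 pair terms gives U = -3.93×10⁻⁷ J.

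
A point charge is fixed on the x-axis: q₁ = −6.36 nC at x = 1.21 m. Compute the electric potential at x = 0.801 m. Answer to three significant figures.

-140 V

Electric potential is a scalar, so the contributions from each charge add algebraically: V = Σ kqᵢ/rᵢ.
V = k[(-6.36×10⁻⁹)/(0.409)] = -140 V.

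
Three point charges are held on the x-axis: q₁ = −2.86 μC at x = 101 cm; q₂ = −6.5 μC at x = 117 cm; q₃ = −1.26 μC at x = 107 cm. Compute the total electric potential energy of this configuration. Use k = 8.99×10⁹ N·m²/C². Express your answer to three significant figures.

2.32 J

The assembly work is the sum of pairwise potential energies, U = Σ_{i<j} kqᵢqⱼ/rᵢⱼ.
Pair separations: r₁₂ = 0.160 m, r₁₃ = 0.0600 m, r₂₃ = 0.100 m.
U = (1.04) + (0.540) + (0.736) = 2.32 J.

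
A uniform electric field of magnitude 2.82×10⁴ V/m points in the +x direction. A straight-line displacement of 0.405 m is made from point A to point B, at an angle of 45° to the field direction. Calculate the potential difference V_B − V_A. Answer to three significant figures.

-8080 V

Only the component of displacement along E changes the potential: ΔV = −E·d·cosθ.
ΔV = −(2.82×10⁴ V/m)(0.405 m)cos45° = -8080 V.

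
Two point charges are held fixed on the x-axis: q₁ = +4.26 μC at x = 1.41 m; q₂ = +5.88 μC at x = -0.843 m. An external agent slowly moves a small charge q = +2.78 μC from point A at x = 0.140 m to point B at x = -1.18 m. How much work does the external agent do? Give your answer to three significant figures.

For quasistatic motion the external work equals the change in potential energy: W_ext = qΔV = q(V_B − V_A).
At A: distances to the source charges are 1.27 m, 0.983 m; V_A = Σ kqᵢ/rᵢ = 8.39×10⁴ V.
At B: distances to the source charges are 2.59 m, 0.337 m; V_B = Σ kqᵢ/rᵢ = 1.72×10⁵ V.
ΔV = V_B − V_A = 8.77×10⁴ V.
W_ext = qΔV = (2.78×10⁻⁶ C)(8.77×10⁴ V) = 0.244 J.

0.244 J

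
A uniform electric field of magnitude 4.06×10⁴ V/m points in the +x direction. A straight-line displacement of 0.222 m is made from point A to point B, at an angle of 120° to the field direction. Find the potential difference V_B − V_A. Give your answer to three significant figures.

4510 V

Only the component of displacement along E changes the potential: ΔV = −E·d·cosθ.
ΔV = −(4.06×10⁴ V/m)(0.222 m)cos120° = 4510 V.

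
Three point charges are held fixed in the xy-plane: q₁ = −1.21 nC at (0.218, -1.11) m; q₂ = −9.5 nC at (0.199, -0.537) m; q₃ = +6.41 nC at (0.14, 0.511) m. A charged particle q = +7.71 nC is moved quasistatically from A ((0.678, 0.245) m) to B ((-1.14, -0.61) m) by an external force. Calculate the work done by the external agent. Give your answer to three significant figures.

-2.52×10⁻⁷ J

For quasistatic motion the external work equals the change in potential energy: W_ext = qΔV = q(V_B − V_A).
At A: distances to the source charges are 1.43 m, 0.917 m, 0.600 m; V_A = Σ kqᵢ/rᵢ = -4.72 V.
At B: distances to the source charges are 1.45 m, 1.34 m, 1.70 m; V_B = Σ kqᵢ/rᵢ = -37.3 V.
ΔV = V_B − V_A = -32.6 V.
W_ext = qΔV = (7.71×10⁻⁹ C)(-32.6 V) = -2.52×10⁻⁷ J.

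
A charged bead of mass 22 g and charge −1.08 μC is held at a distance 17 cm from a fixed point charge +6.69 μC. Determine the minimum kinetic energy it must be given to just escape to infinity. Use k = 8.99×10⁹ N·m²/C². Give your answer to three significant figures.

0.382 J

To just escape, total mechanical energy must reach zero at infinity: ½mv²_min + U = 0, so ½mv²_min = −U = |kQq|/r.
|U| = |kQq|/r = (8.99×10⁹ N·m²/C²)(6.69×10⁻⁶)(1.08×10⁻⁶)/(0.170) = 0.382 J.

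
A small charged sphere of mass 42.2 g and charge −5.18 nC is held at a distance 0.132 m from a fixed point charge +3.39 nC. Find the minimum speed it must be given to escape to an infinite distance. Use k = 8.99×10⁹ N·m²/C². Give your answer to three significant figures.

7.53×10⁻³ m/s

To just escape, total mechanical energy must reach zero at infinity: ½mv²_min + U = 0, so ½mv²_min = −U = |kQq|/r.
|U| = |kQq|/r = (8.99×10⁹ N·m²/C²)(3.39×10⁻⁹)(5.18×10⁻⁹)/(0.132) = 1.20×10⁻⁶ J.
v_min = √(2|U|/m) = √(2·1.20×10⁻⁶/0.0422) = 7.53×10⁻³ m/s.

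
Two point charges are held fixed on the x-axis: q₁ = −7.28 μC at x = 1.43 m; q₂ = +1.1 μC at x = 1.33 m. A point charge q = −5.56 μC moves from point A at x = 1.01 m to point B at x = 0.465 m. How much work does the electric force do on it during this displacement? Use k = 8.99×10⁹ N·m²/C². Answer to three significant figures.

The work done by the electric force is W_field = −ΔU = −q(V_B − V_A) = q(V_A − V_B).
At A: distances to the source charges are 0.420 m, 0.320 m; V_A = Σ kqᵢ/rᵢ = -1.25×10⁵ V.
At B: distances to the source charges are 0.965 m, 0.865 m; V_B = Σ kqᵢ/rᵢ = -5.64×10⁴ V.
ΔV = V_B − V_A = 6.85×10⁴ V.
W_field = −qΔV = −(-5.56×10⁻⁶ C)(6.85×10⁴ V) = 0.381 J.

0.381 J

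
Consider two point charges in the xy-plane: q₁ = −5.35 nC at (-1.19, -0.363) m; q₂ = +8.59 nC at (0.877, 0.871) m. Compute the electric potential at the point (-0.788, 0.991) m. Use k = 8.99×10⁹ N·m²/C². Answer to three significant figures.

Electric potential is a scalar, so the contributions from each charge add algebraically: V = Σ kqᵢ/rᵢ.
Distances from the field point to each charge: r₁ = 1.41 m, r₂ = 1.67 m.
V = k[(-5.35×10⁻⁹)/(1.41) + (8.59×10⁻⁹)/(1.67)] = 12.2 V.

12.2 V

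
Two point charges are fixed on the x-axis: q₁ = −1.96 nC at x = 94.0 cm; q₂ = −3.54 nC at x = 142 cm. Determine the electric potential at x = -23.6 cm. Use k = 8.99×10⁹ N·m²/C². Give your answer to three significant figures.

Electric potential is a scalar, so the contributions from each charge add algebraically: V = Σ kqᵢ/rᵢ.
Distances from the field point to each charge: r₁ = 1.18 m, r₂ = 1.66 m.
V = k[(-1.96×10⁻⁹)/(1.18) + (-3.54×10⁻⁹)/(1.66)] = -34.2 V.

-34.2 V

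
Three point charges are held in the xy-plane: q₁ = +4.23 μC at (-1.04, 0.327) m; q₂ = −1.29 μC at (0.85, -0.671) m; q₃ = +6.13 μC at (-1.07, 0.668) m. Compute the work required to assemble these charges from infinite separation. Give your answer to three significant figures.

The assembly work is the sum of pairwise potential energies, U = Σ_{i<j} kqᵢqⱼ/rᵢⱼ.
Pair separations: r₁₂ = 2.14 m, r₁₃ = 0.342 m, r₂₃ = 2.34 m.
U = (-0.0230) + (0.681) + (-0.0304) = 0.628 J.

0.628 J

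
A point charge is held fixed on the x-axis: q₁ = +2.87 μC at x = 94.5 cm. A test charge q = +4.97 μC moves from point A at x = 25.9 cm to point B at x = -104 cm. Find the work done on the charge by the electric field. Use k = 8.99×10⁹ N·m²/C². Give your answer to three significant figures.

0.122 J

The work done by the electric force is W_field = −ΔU = −q(V_B − V_A) = q(V_A − V_B).
At A: distance to the source charge is 0.686 m; V_A = kq₁/r = 3.76×10⁴ V.
At B: distance to the source charge is 1.98 m; V_B = kq₁/r = 1.30×10⁴ V.
ΔV = V_B − V_A = -2.46×10⁴ V.
W_field = −qΔV = −(4.97×10⁻⁶ C)(-2.46×10⁴ V) = 0.122 J.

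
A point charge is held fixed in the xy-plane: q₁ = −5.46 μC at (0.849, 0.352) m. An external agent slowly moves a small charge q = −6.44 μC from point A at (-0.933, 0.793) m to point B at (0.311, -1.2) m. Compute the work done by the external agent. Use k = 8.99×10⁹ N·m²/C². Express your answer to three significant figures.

For quasistatic motion the external work equals the change in potential energy: W_ext = qΔV = q(V_B − V_A).
At A: distance to the source charge is 1.84 m; V_A = kq₁/r = -2.67×10⁴ V.
At B: distance to the source charge is 1.64 m; V_B = kq₁/r = -2.99×10⁴ V.
ΔV = V_B − V_A = -3140 V.
W_ext = qΔV = (-6.44×10⁻⁶ C)(-3140 V) = 0.0202 J.

0.0202 J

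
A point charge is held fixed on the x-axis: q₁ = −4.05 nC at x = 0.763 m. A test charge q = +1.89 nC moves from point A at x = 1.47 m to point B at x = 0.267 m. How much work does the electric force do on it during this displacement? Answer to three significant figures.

4.14×10⁻⁸ J

The work done by the electric force is W_field = −ΔU = −q(V_B − V_A) = q(V_A − V_B).
At A: distance to the source charge is 0.707 m; V_A = kq₁/r = -51.5 V.
At B: distance to the source charge is 0.496 m; V_B = kq₁/r = -73.4 V.
ΔV = V_B − V_A = -21.9 V.
W_field = −qΔV = −(1.89×10⁻⁹ C)(-21.9 V) = 4.14×10⁻⁸ J.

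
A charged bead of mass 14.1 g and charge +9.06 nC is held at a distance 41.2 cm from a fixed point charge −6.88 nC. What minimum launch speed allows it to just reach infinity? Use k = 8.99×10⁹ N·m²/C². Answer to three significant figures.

0.0139 m/s

To just escape, total mechanical energy must reach zero at infinity: ½mv²_min + U = 0, so ½mv²_min = −U = |kQq|/r.
|U| = |kQq|/r = (8.99×10⁹ N·m²/C²)(6.88×10⁻⁹)(9.06×10⁻⁹)/(0.412) = 1.36×10⁻⁶ J.
v_min = √(2|U|/m) = √(2·1.36×10⁻⁶/0.0141) = 0.0139 m/s.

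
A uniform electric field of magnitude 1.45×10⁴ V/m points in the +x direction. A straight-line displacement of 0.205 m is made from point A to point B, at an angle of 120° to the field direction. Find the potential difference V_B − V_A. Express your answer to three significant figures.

1490 V

Only the component of displacement along E changes the potential: ΔV = −E·d·cosθ.
ΔV = −(1.45×10⁴ V/m)(0.205 m)cos120° = 1490 V.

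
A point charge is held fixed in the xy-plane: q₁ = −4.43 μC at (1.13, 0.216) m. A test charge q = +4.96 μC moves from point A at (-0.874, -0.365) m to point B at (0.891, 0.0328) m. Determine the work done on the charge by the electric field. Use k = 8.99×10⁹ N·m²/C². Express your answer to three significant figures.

0.561 J

The work done by the electric force is W_field = −ΔU = −q(V_B − V_A) = q(V_A − V_B).
At A: distance to the source charge is 2.09 m; V_A = kq₁/r = -1.91×10⁴ V.
At B: distance to the source charge is 0.301 m; V_B = kq₁/r = -1.32×10⁵ V.
ΔV = V_B − V_A = -1.13×10⁵ V.
W_field = −qΔV = −(4.96×10⁻⁶ C)(-1.13×10⁵ V) = 0.561 J.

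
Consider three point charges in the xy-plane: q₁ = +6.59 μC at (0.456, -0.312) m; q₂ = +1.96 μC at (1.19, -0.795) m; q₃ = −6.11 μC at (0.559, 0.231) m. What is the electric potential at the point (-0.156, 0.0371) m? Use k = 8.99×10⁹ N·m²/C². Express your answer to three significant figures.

2.11×10⁴ V

The total potential is the scalar sum of each charge's contribution, V = Σ kqᵢ/rᵢ.
Distances from the field point to each charge: r₁ = 0.705 m, r₂ = 1.58 m, r₃ = 0.741 m.
V = k[(6.59×10⁻⁶)/(0.705) + (1.96×10⁻⁶)/(1.58) + (-6.11×10⁻⁶)/(0.741)] = 2.11×10⁴ V.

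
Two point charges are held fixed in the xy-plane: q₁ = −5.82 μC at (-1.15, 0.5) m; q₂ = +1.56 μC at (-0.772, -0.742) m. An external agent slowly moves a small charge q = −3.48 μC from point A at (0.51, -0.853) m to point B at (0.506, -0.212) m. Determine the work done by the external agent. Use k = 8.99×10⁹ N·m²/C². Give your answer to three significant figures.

For quasistatic motion the external work equals the change in potential energy: W_ext = qΔV = q(V_B − V_A).
At A: distances to the source charges are 2.14 m, 1.29 m; V_A = Σ kqᵢ/rᵢ = -1.35×10⁴ V.
At B: distances to the source charges are 1.80 m, 1.38 m; V_B = Σ kqᵢ/rᵢ = -1.89×10⁴ V.
ΔV = V_B − V_A = -5360 V.
W_ext = qΔV = (-3.48×10⁻⁶ C)(-5360 V) = 0.0186 J.

0.0186 J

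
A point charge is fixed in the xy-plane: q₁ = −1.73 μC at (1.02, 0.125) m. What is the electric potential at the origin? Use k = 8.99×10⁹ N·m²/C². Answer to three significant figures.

-1.51×10⁴ V

The total potential is the scalar sum of each charge's contribution, V = Σ kqᵢ/rᵢ.
Distances from the field point to each charge: r₁ = 1.03 m.
V = k[(-1.73×10⁻⁶)/(1.03)] = -1.51×10⁴ V.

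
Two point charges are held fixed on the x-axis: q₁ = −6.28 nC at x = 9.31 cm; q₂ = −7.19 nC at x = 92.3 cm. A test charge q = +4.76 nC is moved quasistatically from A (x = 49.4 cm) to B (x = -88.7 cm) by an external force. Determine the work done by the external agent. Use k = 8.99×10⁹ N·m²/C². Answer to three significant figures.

For quasistatic motion the external work equals the change in potential energy: W_ext = qΔV = q(V_B − V_A).
At A: distances to the source charges are 0.401 m, 0.429 m; V_A = Σ kqᵢ/rᵢ = -291 V.
At B: distances to the source charges are 0.980 m, 1.81 m; V_B = Σ kqᵢ/rᵢ = -93.3 V.
ΔV = V_B − V_A = 198 V.
W_ext = qΔV = (4.76×10⁻⁹ C)(198 V) = 9.43×10⁻⁷ J.

9.43×10⁻⁷ J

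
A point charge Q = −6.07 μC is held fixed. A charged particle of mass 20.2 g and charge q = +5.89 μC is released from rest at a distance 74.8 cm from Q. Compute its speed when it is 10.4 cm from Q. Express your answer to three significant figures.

Only the electrostatic force acts, so mechanical energy is conserved: ½mv² = U₁ − U₂ = kQq(1/r₁ − 1/r₂).
U₁ − U₂ = (8.99×10⁹ N·m²/C²)(-6.07×10⁻⁶ C)(5.89×10⁻⁶ C)(1/0.748 − 1/0.104) = 2.66 J.
v = √(2·2.66/0.0202) = 16.2 m/s.

16.2 m/s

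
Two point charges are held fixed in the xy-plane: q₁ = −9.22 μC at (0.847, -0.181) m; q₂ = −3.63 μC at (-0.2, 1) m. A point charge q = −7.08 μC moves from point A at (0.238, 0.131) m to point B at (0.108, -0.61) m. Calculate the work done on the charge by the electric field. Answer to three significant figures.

0.267 J

The work done by the electric force is W_field = −ΔU = −q(V_B − V_A) = q(V_A − V_B).
At A: distances to the source charges are 0.684 m, 0.973 m; V_A = Σ kqᵢ/rᵢ = -1.55×10⁵ V.
At B: distances to the source charges are 0.854 m, 1.64 m; V_B = Σ kqᵢ/rᵢ = -1.17×10⁵ V.
ΔV = V_B − V_A = 3.78×10⁴ V.
W_field = −qΔV = −(-7.08×10⁻⁶ C)(3.78×10⁴ V) = 0.267 J.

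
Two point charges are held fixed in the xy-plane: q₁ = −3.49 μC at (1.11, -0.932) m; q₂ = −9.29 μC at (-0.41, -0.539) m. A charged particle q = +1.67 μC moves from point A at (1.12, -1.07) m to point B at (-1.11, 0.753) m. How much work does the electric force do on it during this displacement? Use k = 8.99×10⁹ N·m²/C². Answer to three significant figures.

-0.351 J

The work done by the electric force is W_field = −ΔU = −q(V_B − V_A) = q(V_A − V_B).
At A: distances to the source charges are 0.138 m, 1.62 m; V_A = Σ kqᵢ/rᵢ = -2.78×10⁵ V.
At B: distances to the source charges are 2.79 m, 1.47 m; V_B = Σ kqᵢ/rᵢ = -6.81×10⁴ V.
ΔV = V_B − V_A = 2.10×10⁵ V.
W_field = −qΔV = −(1.67×10⁻⁶ C)(2.10×10⁵ V) = -0.351 J.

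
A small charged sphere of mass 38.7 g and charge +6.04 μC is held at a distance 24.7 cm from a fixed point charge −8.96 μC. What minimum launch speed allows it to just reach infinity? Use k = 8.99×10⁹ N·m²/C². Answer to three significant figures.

To just escape, total mechanical energy must reach zero at infinity: ½mv²_min + U = 0, so ½mv²_min = −U = |kQq|/r.
|U| = |kQq|/r = (8.99×10⁹ N·m²/C²)(8.96×10⁻⁶)(6.04×10⁻⁶)/(0.247) = 1.97 J.
v_min = √(2|U|/m) = √(2·1.97/0.0387) = 10.1 m/s.

10.1 m/s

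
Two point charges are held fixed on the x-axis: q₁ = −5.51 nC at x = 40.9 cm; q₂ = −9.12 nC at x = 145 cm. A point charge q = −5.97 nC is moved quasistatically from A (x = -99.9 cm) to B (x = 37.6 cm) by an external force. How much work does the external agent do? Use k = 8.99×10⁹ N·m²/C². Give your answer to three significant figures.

For quasistatic motion the external work equals the change in potential energy: W_ext = qΔV = q(V_B − V_A).
At A: distances to the source charges are 1.41 m, 2.45 m; V_A = Σ kqᵢ/rᵢ = -68.7 V.
At B: distances to the source charges are 0.0330 m, 1.07 m; V_B = Σ kqᵢ/rᵢ = -1580 V.
ΔV = V_B − V_A = -1510 V.
W_ext = qΔV = (-5.97×10⁻⁹ C)(-1510 V) = 9.01×10⁻⁶ J.

9.01×10⁻⁶ J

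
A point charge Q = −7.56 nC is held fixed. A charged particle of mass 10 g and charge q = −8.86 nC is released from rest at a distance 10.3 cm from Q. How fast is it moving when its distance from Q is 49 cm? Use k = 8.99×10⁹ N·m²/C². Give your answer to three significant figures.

Only the electrostatic force acts, so mechanical energy is conserved: ½mv² = U₁ − U₂ = kQq(1/r₁ − 1/r₂).
U₁ − U₂ = (8.99×10⁹ N·m²/C²)(-7.56×10⁻⁹ C)(-8.86×10⁻⁹ C)(1/0.103 − 1/0.490) = 4.62×10⁻⁶ J.
v = √(2·4.62×10⁻⁶/0.0100) = 0.0304 m/s.

0.0304 m/s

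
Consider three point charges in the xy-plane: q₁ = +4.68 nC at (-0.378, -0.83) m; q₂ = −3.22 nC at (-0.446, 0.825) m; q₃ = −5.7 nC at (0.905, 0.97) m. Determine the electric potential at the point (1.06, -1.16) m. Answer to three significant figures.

-7.10 V

Electric potential is a scalar, so the contributions from each charge add algebraically: V = Σ kqᵢ/rᵢ.
Distances from the field point to each charge: r₁ = 1.48 m, r₂ = 2.49 m, r₃ = 2.14 m.
V = k[(4.68×10⁻⁹)/(1.48) + (-3.22×10⁻⁹)/(2.49) + (-5.70×10⁻⁹)/(2.14)] = -7.10 V.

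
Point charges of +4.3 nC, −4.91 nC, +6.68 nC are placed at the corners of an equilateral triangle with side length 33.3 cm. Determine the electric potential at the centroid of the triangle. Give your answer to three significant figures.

284 V

The total potential is the scalar sum of each charge's contribution, V = Σ kqᵢ/rᵢ.
The distance from each vertex to the centroid is a/√3 = 0.192 m.
V = k[(4.30×10⁻⁹)/(0.192) + (-4.91×10⁻⁹)/(0.192) + (6.68×10⁻⁹)/(0.192)] = 284 V.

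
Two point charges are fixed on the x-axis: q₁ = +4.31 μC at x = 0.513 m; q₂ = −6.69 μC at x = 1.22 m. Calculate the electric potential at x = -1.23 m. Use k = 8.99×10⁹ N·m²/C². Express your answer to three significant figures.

-2320 V

The total potential is the scalar sum of each charge's contribution, V = Σ kqᵢ/rᵢ.
Distances from the field point to each charge: r₁ = 1.74 m, r₂ = 2.45 m.
V = k[(4.31×10⁻⁶)/(1.74) + (-6.69×10⁻⁶)/(2.45)] = -2320 V.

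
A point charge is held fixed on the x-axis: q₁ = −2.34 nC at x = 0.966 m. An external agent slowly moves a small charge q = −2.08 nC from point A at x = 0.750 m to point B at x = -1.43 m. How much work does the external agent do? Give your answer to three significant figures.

-1.84×10⁻⁷ J

For quasistatic motion the external work equals the change in potential energy: W_ext = qΔV = q(V_B − V_A).
At A: distance to the source charge is 0.216 m; V_A = kq₁/r = -97.4 V.
At B: distance to the source charge is 2.40 m; V_B = kq₁/r = -8.78 V.
ΔV = V_B − V_A = 88.6 V.
W_ext = qΔV = (-2.08×10⁻⁹ C)(88.6 V) = -1.84×10⁻⁷ J.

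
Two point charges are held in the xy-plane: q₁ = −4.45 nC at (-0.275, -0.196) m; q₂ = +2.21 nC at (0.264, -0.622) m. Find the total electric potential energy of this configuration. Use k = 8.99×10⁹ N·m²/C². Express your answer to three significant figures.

The assembly work is the sum of pairwise potential energies, U = Σ_{i<j} kqᵢqⱼ/rᵢⱼ.
Pair separations: r₁₂ = 0.687 m.
U = (-1.29×10⁻⁷) = -1.29×10⁻⁷ J.

-1.29×10⁻⁷ J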